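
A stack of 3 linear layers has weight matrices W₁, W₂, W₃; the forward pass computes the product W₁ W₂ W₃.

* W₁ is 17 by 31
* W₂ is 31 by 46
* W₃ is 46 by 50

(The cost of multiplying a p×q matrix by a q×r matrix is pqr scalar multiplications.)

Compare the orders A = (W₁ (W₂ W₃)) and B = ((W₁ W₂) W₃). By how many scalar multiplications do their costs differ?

34308

Order A = (W₁ (W₂ W₃)): (W₂ W₃): 31×46 by 46×50 → 31×50, cost 31·46·50 = 71300; (W₁ (W₂ W₃)): 17×31 by 31×50 → 17×50, cost 17·31·50 = 26350; cumulative 97650. Total 97650.
Order B = ((W₁ W₂) W₃): (W₁ W₂): 17×31 by 31×46 → 17×46, cost 17·31·46 = 24242; ((W₁ W₂) W₃): 17×46 by 46×50 → 17×50, cost 17·46·50 = 39100; cumulative 63342. Total 63342.
Difference: |97650 − 63342| = 34308.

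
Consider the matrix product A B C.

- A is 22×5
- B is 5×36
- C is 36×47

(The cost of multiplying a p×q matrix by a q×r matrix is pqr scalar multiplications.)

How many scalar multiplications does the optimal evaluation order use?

13630

Order (A (B C)): (B C): 5×36 by 36×47 → 5×47, cost 5·36·47 = 8460; (A (B C)): 22×5 by 5×47 → 22×47, cost 22·5·47 = 5170; cumulative 13630. Total 13630.
Order ((A B) C): (A B): 22×5 by 5×36 → 22×36, cost 22·5·36 = 3960; ((A B) C): 22×36 by 36×47 → 22×47, cost 22·36·47 = 37224; cumulative 41184. Total 41184.
Minimum: 13630.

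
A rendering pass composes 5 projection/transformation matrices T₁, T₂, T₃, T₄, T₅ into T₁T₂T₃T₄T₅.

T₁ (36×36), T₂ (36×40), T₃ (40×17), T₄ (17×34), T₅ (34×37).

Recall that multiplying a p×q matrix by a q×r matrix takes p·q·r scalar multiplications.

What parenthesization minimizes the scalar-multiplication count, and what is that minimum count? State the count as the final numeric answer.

90542

Adjacent pairs: T₁T₂ = 36·36·40 = 51840; T₂T₃ = 36·40·17 = 24480; T₃T₄ = 40·17·34 = 23120; T₄T₅ = 17·34·37 = 21386.
Length 3: T₁..T₃: k=1: 0+24480+36·36·17=46512; k=2: 51840+0+36·40·17=76320 → min 46512 | T₂..T₄: k=2: 0+23120+36·40·34=72080; k=3: 24480+0+36·17·34=45288 → min 45288 | T₃..T₅: k=3: 0+21386+40·17·37=46546; k=4: 23120+0+40·34·37=73440 → min 46546.
Length 4: T₁..T₄: k=1: 0+45288+36·36·34=89352; k=2: 51840+23120+36·40·34=123920; k=3: 46512+0+36·17·34=67320 → min 67320 | T₂..T₅: k=2: 0+46546+36·40·37=99826; k=3: 24480+21386+36·17·37=68510; k=4: 45288+0+36·34·37=90576 → min 68510.
Length 5: T₁..T₅: k=1: 0+68510+36·36·37=116462; k=2: 51840+46546+36·40·37=151666; k=3: 46512+21386+36·17·37=90542; k=4: 67320+0+36·34·37=112608 → min 90542.
Optimal parenthesization: ((T₁(T₂T₃))(T₄T₅)) with cost 90542.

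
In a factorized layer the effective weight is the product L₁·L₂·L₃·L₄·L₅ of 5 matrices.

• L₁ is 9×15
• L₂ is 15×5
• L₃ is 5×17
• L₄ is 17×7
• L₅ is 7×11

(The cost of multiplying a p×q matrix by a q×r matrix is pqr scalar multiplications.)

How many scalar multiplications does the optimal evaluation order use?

Adjacent pairs: L₁L₂ = 9·15·5 = 675; L₂L₃ = 15·5·17 = 1275; L₃L₄ = 5·17·7 = 595; L₄L₅ = 17·7·11 = 1309.
Length 3: L₁..L₃: k=1: 0+1275+9·15·17=3570; k=2: 675+0+9·5·17=1440 → min 1440 | L₂..L₄: k=2: 0+595+15·5·7=1120; k=3: 1275+0+15·17·7=3060 → min 1120 | L₃..L₅: k=3: 0+1309+5·17·11=2244; k=4: 595+0+5·7·11=980 → min 980.
Length 4: L₁..L₄: k=1: 0+1120+9·15·7=2065; k=2: 675+595+9·5·7=1585; k=3: 1440+0+9·17·7=2511 → min 1585 | L₂..L₅: k=2: 0+980+15·5·11=1805; k=3: 1275+1309+15·17·11=5389; k=4: 1120+0+15·7·11=2275 → min 1805.
Length 5: L₁..L₅: k=1: 0+1805+9·15·11=3290; k=2: 675+980+9·5·11=2150; k=3: 1440+1309+9·17·11=4432; k=4: 1585+0+9·7·11=2278 → min 2150.
Optimal order: ((L₁·L₂)·((L₃·L₄)·L₅)) with cost 2150.

2150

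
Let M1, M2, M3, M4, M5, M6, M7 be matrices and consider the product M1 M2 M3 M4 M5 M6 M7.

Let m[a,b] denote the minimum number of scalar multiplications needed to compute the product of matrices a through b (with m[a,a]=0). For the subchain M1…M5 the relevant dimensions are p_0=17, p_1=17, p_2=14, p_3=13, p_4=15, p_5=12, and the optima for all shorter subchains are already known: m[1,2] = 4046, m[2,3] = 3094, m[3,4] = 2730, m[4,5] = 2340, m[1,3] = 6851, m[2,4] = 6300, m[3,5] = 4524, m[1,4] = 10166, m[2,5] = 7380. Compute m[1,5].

10848

m[1,5] = min over k∈[1,4] of m[1,k]+m[k+1,5]+p_{0}·p_k·p_{5}.
k=1: 0 + 7380 + 17·17·12 = 10848; k=2: 4046 + 4524 + 17·14·12 = 11426; k=3: 6851 + 2340 + 17·13·12 = 11843; k=4: 10166 + 0 + 17·15·12 = 13226.
Minimum: 10848 at k=1.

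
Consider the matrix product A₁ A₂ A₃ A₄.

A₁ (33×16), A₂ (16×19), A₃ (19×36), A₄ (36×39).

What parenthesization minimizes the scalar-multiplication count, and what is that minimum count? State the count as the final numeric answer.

54000

Adjacent pairs: A₁A₂ = 33·16·19 = 10032; A₂A₃ = 16·19·36 = 10944; A₃A₄ = 19·36·39 = 26676.
Length 3: A₁..A₃: k=1: 0+10944+33·16·36=29952; k=2: 10032+0+33·19·36=32604 → min 29952 | A₂..A₄: k=2: 0+26676+16·19·39=38532; k=3: 10944+0+16·36·39=33408 → min 33408.
Length 4: A₁..A₄: k=1: 0+33408+33·16·39=54000; k=2: 10032+26676+33·19·39=61161; k=3: 29952+0+33·36·39=76284 → min 54000.
Optimal parenthesization: (A₁ ((A₂ A₃) A₄)) with cost 54000.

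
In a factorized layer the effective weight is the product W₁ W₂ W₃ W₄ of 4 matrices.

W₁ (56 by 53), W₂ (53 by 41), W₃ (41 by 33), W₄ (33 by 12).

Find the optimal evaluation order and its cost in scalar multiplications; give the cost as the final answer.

77928

Adjacent pairs: W₁W₂ = 56·53·41 = 121688; W₂W₃ = 53·41·33 = 71709; W₃W₄ = 41·33·12 = 16236.
Length 3: W₁..W₃: k=1: 0+71709+56·53·33=169653; k=2: 121688+0+56·41·33=197456 → min 169653 | W₂..W₄: k=2: 0+16236+53·41·12=42312; k=3: 71709+0+53·33·12=92697 → min 42312.
Length 4: W₁..W₄: k=1: 0+42312+56·53·12=77928; k=2: 121688+16236+56·41·12=165476; k=3: 169653+0+56·33·12=191829 → min 77928.
Optimal parenthesization: (W₁ (W₂ (W₃ W₄))) with cost 77928.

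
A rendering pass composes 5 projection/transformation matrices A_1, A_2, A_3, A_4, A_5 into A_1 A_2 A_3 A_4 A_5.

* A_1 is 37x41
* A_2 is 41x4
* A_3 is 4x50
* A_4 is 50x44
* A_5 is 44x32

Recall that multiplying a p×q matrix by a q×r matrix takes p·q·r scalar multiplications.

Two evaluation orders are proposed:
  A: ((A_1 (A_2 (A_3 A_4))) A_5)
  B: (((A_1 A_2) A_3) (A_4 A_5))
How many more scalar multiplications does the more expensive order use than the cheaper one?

Order A = ((A_1 (A_2 (A_3 A_4))) A_5): (A_3 A_4): 4×50 by 50×44 → 4×44, cost 4·50·44 = 8800; (A_2 (A_3 A_4)): 41×4 by 4×44 → 41×44, cost 41·4·44 = 7216; cumulative 16016; (A_1 (A_2 (A_3 A_4))): 37×41 by 41×44 → 37×44, cost 37·41·44 = 66748; cumulative 82764; ((A_1 (A_2 (A_3 A_4))) A_5): 37×44 by 44×32 → 37×32, cost 37·44·32 = 52096; cumulative 134860. Total 134860.
Order B = (((A_1 A_2) A_3) (A_4 A_5)): (A_1 A_2): 37×41 by 41×4 → 37×4, cost 37·41·4 = 6068; ((A_1 A_2) A_3): 37×4 by 4×50 → 37×50, cost 37·4·50 = 7400; cumulative 13468; (A_4 A_5): 50×44 by 44×32 → 50×32, cost 50·44·32 = 70400; (((A_1 A_2) A_3) (A_4 A_5)): 37×50 by 50×32 → 37×32, cost 37·50·32 = 59200; cumulative 143068. Total 143068.
Difference: |134860 − 143068| = 8208.

8208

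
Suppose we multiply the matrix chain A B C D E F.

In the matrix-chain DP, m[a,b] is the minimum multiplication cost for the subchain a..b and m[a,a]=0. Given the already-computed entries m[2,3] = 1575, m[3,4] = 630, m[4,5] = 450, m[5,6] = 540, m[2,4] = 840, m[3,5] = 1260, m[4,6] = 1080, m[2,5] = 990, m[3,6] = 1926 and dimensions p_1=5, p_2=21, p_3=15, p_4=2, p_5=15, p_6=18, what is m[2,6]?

m[2,6] = min over k∈[2,5] of m[2,k]+m[k+1,6]+p_{1}·p_k·p_{6}.
k=2: 0 + 1926 + 5·21·18 = 3816; k=3: 1575 + 1080 + 5·15·18 = 4005; k=4: 840 + 540 + 5·2·18 = 1560; k=5: 990 + 0 + 5·15·18 = 2340.
Minimum: 1560 at k=4.

1560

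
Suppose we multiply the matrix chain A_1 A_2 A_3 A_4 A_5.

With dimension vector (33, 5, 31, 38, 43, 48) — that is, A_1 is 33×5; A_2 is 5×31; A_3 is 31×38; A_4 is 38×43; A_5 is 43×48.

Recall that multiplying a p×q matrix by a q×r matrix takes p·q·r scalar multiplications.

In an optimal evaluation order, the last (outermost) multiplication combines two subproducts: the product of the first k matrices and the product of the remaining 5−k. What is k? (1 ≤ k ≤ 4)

Adjacent pairs: A_1A_2 = 33·5·31 = 5115; A_2A_3 = 5·31·38 = 5890; A_3A_4 = 31·38·43 = 50654; A_4A_5 = 38·43·48 = 78432.
Length 3: A_1..A_3: k=1: 0+5890+33·5·38=12160; k=2: 5115+0+33·31·38=43989 → min 12160 | A_2..A_4: k=2: 0+50654+5·31·43=57319; k=3: 5890+0+5·38·43=14060 → min 14060 | A_3..A_5: k=3: 0+78432+31·38·48=134976; k=4: 50654+0+31·43·48=114638 → min 114638.
Length 4: A_1..A_4: k=1: 0+14060+33·5·43=21155; k=2: 5115+50654+33·31·43=99758; k=3: 12160+0+33·38·43=66082 → min 21155 | A_2..A_5: k=2: 0+114638+5·31·48=122078; k=3: 5890+78432+5·38·48=93442; k=4: 14060+0+5·43·48=24380 → min 24380.
Top-level splits: k=1: (A_1..A_1)·(A_2..A_5) → 0+24380+33·5·48 = 32300; k=2: (A_1..A_2)·(A_3..A_5) → 5115+114638+33·31·48 = 168857; k=3: (A_1..A_3)·(A_4..A_5) → 12160+78432+33·38·48 = 150784; k=4: (A_1..A_4)·(A_5..A_5) → 21155+0+33·43·48 = 89267.
Best split is after A_1, i.e. k = 1.

1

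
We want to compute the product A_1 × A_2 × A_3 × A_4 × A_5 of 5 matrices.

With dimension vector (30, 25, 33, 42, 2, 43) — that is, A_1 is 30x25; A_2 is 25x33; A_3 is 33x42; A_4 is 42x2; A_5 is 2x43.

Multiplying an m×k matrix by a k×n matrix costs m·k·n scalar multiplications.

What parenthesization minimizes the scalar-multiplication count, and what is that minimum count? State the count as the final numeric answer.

Adjacent pairs: A_1A_2 = 30·25·33 = 24750; A_2A_3 = 25·33·42 = 34650; A_3A_4 = 33·42·2 = 2772; A_4A_5 = 42·2·43 = 3612.
Length 3: A_1..A_3: k=1: 0+34650+30·25·42=66150; k=2: 24750+0+30·33·42=66330 → min 66150 | A_2..A_4: k=2: 0+2772+25·33·2=4422; k=3: 34650+0+25·42·2=36750 → min 4422 | A_3..A_5: k=3: 0+3612+33·42·43=63210; k=4: 2772+0+33·2·43=5610 → min 5610.
Length 4: A_1..A_4: k=1: 0+4422+30·25·2=5922; k=2: 24750+2772+30·33·2=29502; k=3: 66150+0+30·42·2=68670 → min 5922 | A_2..A_5: k=2: 0+5610+25·33·43=41085; k=3: 34650+3612+25·42·43=83412; k=4: 4422+0+25·2·43=6572 → min 6572.
Length 5: A_1..A_5: k=1: 0+6572+30·25·43=38822; k=2: 24750+5610+30·33·43=72930; k=3: 66150+3612+30·42·43=123942; k=4: 5922+0+30·2·43=8502 → min 8502.
Optimal parenthesization: ((A_1 × (A_2 × (A_3 × A_4))) × A_5) with cost 8502.

8502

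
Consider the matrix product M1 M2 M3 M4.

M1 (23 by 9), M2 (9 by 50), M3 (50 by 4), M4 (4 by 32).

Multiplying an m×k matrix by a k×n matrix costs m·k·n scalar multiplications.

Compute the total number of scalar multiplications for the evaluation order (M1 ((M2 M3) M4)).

9576

(M2 M3): 9×50 by 50×4 → 9×4, cost 9·50·4 = 1800
((M2 M3) M4): 9×4 by 4×32 → 9×32, cost 9·4·32 = 1152; cumulative 2952
(M1 ((M2 M3) M4)): 23×9 by 9×32 → 23×32, cost 23·9·32 = 6624; cumulative 9576
Total: 9576 scalar multiplications.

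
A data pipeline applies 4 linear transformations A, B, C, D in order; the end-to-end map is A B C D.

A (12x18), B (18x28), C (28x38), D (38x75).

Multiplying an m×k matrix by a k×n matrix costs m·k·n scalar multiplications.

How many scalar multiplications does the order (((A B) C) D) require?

(A B): 12×18 by 18×28 → 12×28, cost 12·18·28 = 6048
((A B) C): 12×28 by 28×38 → 12×38, cost 12·28·38 = 12768; cumulative 18816
(((A B) C) D): 12×38 by 38×75 → 12×75, cost 12·38·75 = 34200; cumulative 53016
Total: 53016 scalar multiplications.

53016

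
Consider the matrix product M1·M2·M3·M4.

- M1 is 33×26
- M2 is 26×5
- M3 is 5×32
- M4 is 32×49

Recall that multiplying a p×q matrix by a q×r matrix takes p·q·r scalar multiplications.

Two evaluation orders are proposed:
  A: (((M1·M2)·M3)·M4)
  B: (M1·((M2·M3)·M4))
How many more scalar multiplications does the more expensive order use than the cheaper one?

Order A = (((M1·M2)·M3)·M4): (M1·M2): 33×26 by 26×5 → 33×5, cost 33·26·5 = 4290; ((M1·M2)·M3): 33×5 by 5×32 → 33×32, cost 33·5·32 = 5280; cumulative 9570; (((M1·M2)·M3)·M4): 33×32 by 32×49 → 33×49, cost 33·32·49 = 51744; cumulative 61314. Total 61314.
Order B = (M1·((M2·M3)·M4)): (M2·M3): 26×5 by 5×32 → 26×32, cost 26·5·32 = 4160; ((M2·M3)·M4): 26×32 by 32×49 → 26×49, cost 26·32·49 = 40768; cumulative 44928; (M1·((M2·M3)·M4)): 33×26 by 26×49 → 33×49, cost 33·26·49 = 42042; cumulative 86970. Total 86970.
Difference: |61314 − 86970| = 25656.

25656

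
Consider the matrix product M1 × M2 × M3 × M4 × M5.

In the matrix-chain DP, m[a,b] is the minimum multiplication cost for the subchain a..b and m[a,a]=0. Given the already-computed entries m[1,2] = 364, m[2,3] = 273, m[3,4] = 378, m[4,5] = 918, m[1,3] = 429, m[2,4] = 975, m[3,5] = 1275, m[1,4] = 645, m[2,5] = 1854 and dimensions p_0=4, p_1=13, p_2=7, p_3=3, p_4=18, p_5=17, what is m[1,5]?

1551

m[1,5] = min over k∈[1,4] of m[1,k]+m[k+1,5]+p_{0}·p_k·p_{5}.
k=1: 0 + 1854 + 4·13·17 = 2738; k=2: 364 + 1275 + 4·7·17 = 2115; k=3: 429 + 918 + 4·3·17 = 1551; k=4: 645 + 0 + 4·18·17 = 1869.
Minimum: 1551 at k=3.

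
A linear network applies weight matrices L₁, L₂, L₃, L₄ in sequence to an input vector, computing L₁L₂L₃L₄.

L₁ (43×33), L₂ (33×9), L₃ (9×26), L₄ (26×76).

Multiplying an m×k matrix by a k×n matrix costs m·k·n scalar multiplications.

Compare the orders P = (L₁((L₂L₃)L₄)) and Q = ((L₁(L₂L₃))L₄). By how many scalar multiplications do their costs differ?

Order P = (L₁((L₂L₃)L₄)): (L₂L₃): 33×9 by 9×26 → 33×26, cost 33·9·26 = 7722; ((L₂L₃)L₄): 33×26 by 26×76 → 33×76, cost 33·26·76 = 65208; cumulative 72930; (L₁((L₂L₃)L₄)): 43×33 by 33×76 → 43×76, cost 43·33·76 = 107844; cumulative 180774. Total 180774.
Order Q = ((L₁(L₂L₃))L₄): (L₂L₃): 33×9 by 9×26 → 33×26, cost 33·9·26 = 7722; (L₁(L₂L₃)): 43×33 by 33×26 → 43×26, cost 43·33·26 = 36894; cumulative 44616; ((L₁(L₂L₃))L₄): 43×26 by 26×76 → 43×76, cost 43·26·76 = 84968; cumulative 129584. Total 129584.
Difference: |180774 − 129584| = 51190.

51190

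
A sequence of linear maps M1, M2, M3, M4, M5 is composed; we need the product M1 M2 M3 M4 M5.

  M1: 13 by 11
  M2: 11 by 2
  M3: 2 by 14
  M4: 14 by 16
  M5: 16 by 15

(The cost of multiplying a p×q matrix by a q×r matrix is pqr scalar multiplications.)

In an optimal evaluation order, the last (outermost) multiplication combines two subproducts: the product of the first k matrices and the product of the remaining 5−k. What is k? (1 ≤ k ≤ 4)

2

Adjacent pairs: M1M2 = 13·11·2 = 286; M2M3 = 11·2·14 = 308; M3M4 = 2·14·16 = 448; M4M5 = 14·16·15 = 3360.
Length 3: M1..M3: k=1: 0+308+13·11·14=2310; k=2: 286+0+13·2·14=650 → min 650 | M2..M4: k=2: 0+448+11·2·16=800; k=3: 308+0+11·14·16=2772 → min 800 | M3..M5: k=3: 0+3360+2·14·15=3780; k=4: 448+0+2·16·15=928 → min 928.
Length 4: M1..M4: k=1: 0+800+13·11·16=3088; k=2: 286+448+13·2·16=1150; k=3: 650+0+13·14·16=3562 → min 1150 | M2..M5: k=2: 0+928+11·2·15=1258; k=3: 308+3360+11·14·15=5978; k=4: 800+0+11·16·15=3440 → min 1258.
Top-level splits: k=1: (M1..M1)·(M2..M5) → 0+1258+13·11·15 = 3403; k=2: (M1..M2)·(M3..M5) → 286+928+13·2·15 = 1604; k=3: (M1..M3)·(M4..M5) → 650+3360+13·14·15 = 6740; k=4: (M1..M4)·(M5..M5) → 1150+0+13·16·15 = 4270.
Best split is after M2, i.e. k = 2.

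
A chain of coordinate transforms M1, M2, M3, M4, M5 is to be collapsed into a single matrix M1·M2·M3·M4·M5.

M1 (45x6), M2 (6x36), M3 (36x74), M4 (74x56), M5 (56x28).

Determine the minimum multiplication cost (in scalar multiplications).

57816

Adjacent pairs: M1M2 = 45·6·36 = 9720; M2M3 = 6·36·74 = 15984; M3M4 = 36·74·56 = 149184; M4M5 = 74·56·28 = 116032.
Length 3: M1..M3: k=1: 0+15984+45·6·74=35964; k=2: 9720+0+45·36·74=129600 → min 35964 | M2..M4: k=2: 0+149184+6·36·56=161280; k=3: 15984+0+6·74·56=40848 → min 40848 | M3..M5: k=3: 0+116032+36·74·28=190624; k=4: 149184+0+36·56·28=205632 → min 190624.
Length 4: M1..M4: k=1: 0+40848+45·6·56=55968; k=2: 9720+149184+45·36·56=249624; k=3: 35964+0+45·74·56=222444 → min 55968 | M2..M5: k=2: 0+190624+6·36·28=196672; k=3: 15984+116032+6·74·28=144448; k=4: 40848+0+6·56·28=50256 → min 50256.
Length 5: M1..M5: k=1: 0+50256+45·6·28=57816; k=2: 9720+190624+45·36·28=245704; k=3: 35964+116032+45·74·28=245236; k=4: 55968+0+45·56·28=126528 → min 57816.
Optimal order: (M1·(((M2·M3)·M4)·M5)) with cost 57816.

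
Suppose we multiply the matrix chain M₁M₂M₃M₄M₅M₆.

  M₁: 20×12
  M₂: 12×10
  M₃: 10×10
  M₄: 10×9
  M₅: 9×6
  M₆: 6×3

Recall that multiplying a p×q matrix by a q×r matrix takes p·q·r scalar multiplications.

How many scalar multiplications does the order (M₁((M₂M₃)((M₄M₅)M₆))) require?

(M₂M₃): 12×10 by 10×10 → 12×10, cost 12·10·10 = 1200
(M₄M₅): 10×9 by 9×6 → 10×6, cost 10·9·6 = 540
((M₄M₅)M₆): 10×6 by 6×3 → 10×3, cost 10·6·3 = 180; cumulative 720
((M₂M₃)((M₄M₅)M₆)): 12×10 by 10×3 → 12×3, cost 12·10·3 = 360; cumulative 2280
(M₁((M₂M₃)((M₄M₅)M₆))): 20×12 by 12×3 → 20×3, cost 20·12·3 = 720; cumulative 3000
Total: 3000 scalar multiplications.

3000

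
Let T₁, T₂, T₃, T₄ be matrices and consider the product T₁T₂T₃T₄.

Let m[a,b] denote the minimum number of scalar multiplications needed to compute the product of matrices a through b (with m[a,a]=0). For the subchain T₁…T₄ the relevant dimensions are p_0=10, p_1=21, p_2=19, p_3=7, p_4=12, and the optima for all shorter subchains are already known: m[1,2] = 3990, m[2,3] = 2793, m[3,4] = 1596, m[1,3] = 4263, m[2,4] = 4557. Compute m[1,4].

m[1,4] = min over k∈[1,3] of m[1,k]+m[k+1,4]+p_{0}·p_k·p_{4}.
k=1: 0 + 4557 + 10·21·12 = 7077; k=2: 3990 + 1596 + 10·19·12 = 7866; k=3: 4263 + 0 + 10·7·12 = 5103.
Minimum: 5103 at k=3.

5103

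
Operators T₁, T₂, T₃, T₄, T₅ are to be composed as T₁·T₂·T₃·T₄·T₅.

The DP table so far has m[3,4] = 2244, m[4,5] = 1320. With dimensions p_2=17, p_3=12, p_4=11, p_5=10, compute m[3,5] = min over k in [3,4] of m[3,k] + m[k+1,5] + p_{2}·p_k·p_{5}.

m[3,5] = min over k∈[3,4] of m[3,k]+m[k+1,5]+p_{2}·p_k·p_{5}.
k=3: 0 + 1320 + 17·12·10 = 3360; k=4: 2244 + 0 + 17·11·10 = 4114.
Minimum: 3360 at k=3.

3360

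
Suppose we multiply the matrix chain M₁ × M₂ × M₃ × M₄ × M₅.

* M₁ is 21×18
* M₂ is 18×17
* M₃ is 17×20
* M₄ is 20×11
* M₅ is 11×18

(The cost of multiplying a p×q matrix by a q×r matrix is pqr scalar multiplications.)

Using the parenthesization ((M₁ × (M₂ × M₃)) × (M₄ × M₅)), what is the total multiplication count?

(M₂ × M₃): 18×17 by 17×20 → 18×20, cost 18·17·20 = 6120
(M₁ × (M₂ × M₃)): 21×18 by 18×20 → 21×20, cost 21·18·20 = 7560; cumulative 13680
(M₄ × M₅): 20×11 by 11×18 → 20×18, cost 20·11·18 = 3960
((M₁ × (M₂ × M₃)) × (M₄ × M₅)): 21×20 by 20×18 → 21×18, cost 21·20·18 = 7560; cumulative 25200
Total: 25200 scalar multiplications.

25200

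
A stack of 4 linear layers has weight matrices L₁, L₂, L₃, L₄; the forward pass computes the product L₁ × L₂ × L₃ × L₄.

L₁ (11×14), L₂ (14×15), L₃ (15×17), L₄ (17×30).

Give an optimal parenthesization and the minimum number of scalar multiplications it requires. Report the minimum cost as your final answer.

Adjacent pairs: L₁L₂ = 11·14·15 = 2310; L₂L₃ = 14·15·17 = 3570; L₃L₄ = 15·17·30 = 7650.
Length 3: L₁..L₃: k=1: 0+3570+11·14·17=6188; k=2: 2310+0+11·15·17=5115 → min 5115 | L₂..L₄: k=2: 0+7650+14·15·30=13950; k=3: 3570+0+14·17·30=10710 → min 10710.
Length 4: L₁..L₄: k=1: 0+10710+11·14·30=15330; k=2: 2310+7650+11·15·30=14910; k=3: 5115+0+11·17·30=10725 → min 10725.
Optimal parenthesization: (((L₁ × L₂) × L₃) × L₄) with cost 10725.

10725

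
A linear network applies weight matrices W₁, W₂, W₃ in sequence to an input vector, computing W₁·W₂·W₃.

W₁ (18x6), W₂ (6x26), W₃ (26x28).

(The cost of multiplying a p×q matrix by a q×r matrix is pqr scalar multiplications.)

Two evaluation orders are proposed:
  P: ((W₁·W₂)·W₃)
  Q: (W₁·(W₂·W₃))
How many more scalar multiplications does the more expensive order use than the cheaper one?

Order P = ((W₁·W₂)·W₃): (W₁·W₂): 18×6 by 6×26 → 18×26, cost 18·6·26 = 2808; ((W₁·W₂)·W₃): 18×26 by 26×28 → 18×28, cost 18·26·28 = 13104; cumulative 15912. Total 15912.
Order Q = (W₁·(W₂·W₃)): (W₂·W₃): 6×26 by 26×28 → 6×28, cost 6·26·28 = 4368; (W₁·(W₂·W₃)): 18×6 by 6×28 → 18×28, cost 18·6·28 = 3024; cumulative 7392. Total 7392.
Difference: |15912 − 7392| = 8520.

8520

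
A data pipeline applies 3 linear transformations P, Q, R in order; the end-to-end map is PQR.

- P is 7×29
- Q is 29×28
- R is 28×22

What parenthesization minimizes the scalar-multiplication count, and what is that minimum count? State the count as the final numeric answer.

(P(QR)): cost 22330.
((PQ)R): cost 9996.
Optimal: ((PQ)R) with cost 9996.

9996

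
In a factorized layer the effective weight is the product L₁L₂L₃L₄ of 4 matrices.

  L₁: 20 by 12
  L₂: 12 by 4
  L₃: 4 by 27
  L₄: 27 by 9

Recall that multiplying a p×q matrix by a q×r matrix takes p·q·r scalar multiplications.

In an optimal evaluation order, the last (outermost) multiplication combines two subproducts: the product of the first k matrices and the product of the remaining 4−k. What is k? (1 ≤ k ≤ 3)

2

Adjacent pairs: L₁L₂ = 20·12·4 = 960; L₂L₃ = 12·4·27 = 1296; L₃L₄ = 4·27·9 = 972.
Length 3: L₁..L₃: k=1: 0+1296+20·12·27=7776; k=2: 960+0+20·4·27=3120 → min 3120 | L₂..L₄: k=2: 0+972+12·4·9=1404; k=3: 1296+0+12·27·9=4212 → min 1404.
Top-level splits: k=1: (L₁..L₁)·(L₂..L₄) → 0+1404+20·12·9 = 3564; k=2: (L₁..L₂)·(L₃..L₄) → 960+972+20·4·9 = 2652; k=3: (L₁..L₃)·(L₄..L₄) → 3120+0+20·27·9 = 7980.
Best split is after L₂, i.e. k = 2.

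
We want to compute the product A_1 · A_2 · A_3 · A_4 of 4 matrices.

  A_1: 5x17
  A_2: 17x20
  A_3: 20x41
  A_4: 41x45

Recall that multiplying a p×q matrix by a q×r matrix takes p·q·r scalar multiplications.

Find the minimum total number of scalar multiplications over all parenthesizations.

15025

Adjacent pairs: A_1A_2 = 5·17·20 = 1700; A_2A_3 = 17·20·41 = 13940; A_3A_4 = 20·41·45 = 36900.
Length 3: A_1..A_3: k=1: 0+13940+5·17·41=17425; k=2: 1700+0+5·20·41=5800 → min 5800 | A_2..A_4: k=2: 0+36900+17·20·45=52200; k=3: 13940+0+17·41·45=45305 → min 45305.
Length 4: A_1..A_4: k=1: 0+45305+5·17·45=49130; k=2: 1700+36900+5·20·45=43100; k=3: 5800+0+5·41·45=15025 → min 15025.
Optimal order: (((A_1 · A_2) · A_3) · A_4) with cost 15025.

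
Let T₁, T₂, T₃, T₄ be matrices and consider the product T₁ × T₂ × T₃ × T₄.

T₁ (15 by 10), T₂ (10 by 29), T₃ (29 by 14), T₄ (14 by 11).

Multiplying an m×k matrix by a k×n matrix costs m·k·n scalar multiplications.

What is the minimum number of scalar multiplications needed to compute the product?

7250

Adjacent pairs: T₁T₂ = 15·10·29 = 4350; T₂T₃ = 10·29·14 = 4060; T₃T₄ = 29·14·11 = 4466.
Length 3: T₁..T₃: k=1: 0+4060+15·10·14=6160; k=2: 4350+0+15·29·14=10440 → min 6160 | T₂..T₄: k=2: 0+4466+10·29·11=7656; k=3: 4060+0+10·14·11=5600 → min 5600.
Length 4: T₁..T₄: k=1: 0+5600+15·10·11=7250; k=2: 4350+4466+15·29·11=13601; k=3: 6160+0+15·14·11=8470 → min 7250.
Optimal order: (T₁ × ((T₂ × T₃) × T₄)) with cost 7250.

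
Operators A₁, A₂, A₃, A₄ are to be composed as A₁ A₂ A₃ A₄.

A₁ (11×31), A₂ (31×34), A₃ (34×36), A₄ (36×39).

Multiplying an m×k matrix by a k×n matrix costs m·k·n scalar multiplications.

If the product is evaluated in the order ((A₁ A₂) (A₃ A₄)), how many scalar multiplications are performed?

73916

(A₁ A₂): 11×31 by 31×34 → 11×34, cost 11·31·34 = 11594
(A₃ A₄): 34×36 by 36×39 → 34×39, cost 34·36·39 = 47736
((A₁ A₂) (A₃ A₄)): 11×34 by 34×39 → 11×39, cost 11·34·39 = 14586; cumulative 73916
Total: 73916 scalar multiplications.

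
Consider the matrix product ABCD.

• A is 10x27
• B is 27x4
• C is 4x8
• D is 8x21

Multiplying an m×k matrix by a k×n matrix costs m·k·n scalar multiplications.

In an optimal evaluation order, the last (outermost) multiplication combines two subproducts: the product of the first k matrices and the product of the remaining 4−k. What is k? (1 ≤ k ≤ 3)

Adjacent pairs: AB = 10·27·4 = 1080; BC = 27·4·8 = 864; CD = 4·8·21 = 672.
Length 3: A..C: k=1: 0+864+10·27·8=3024; k=2: 1080+0+10·4·8=1400 → min 1400 | B..D: k=2: 0+672+27·4·21=2940; k=3: 864+0+27·8·21=5400 → min 2940.
Top-level splits: k=1: (A..A)·(B..D) → 0+2940+10·27·21 = 8610; k=2: (A..B)·(C..D) → 1080+672+10·4·21 = 2592; k=3: (A..C)·(D..D) → 1400+0+10·8·21 = 3080.
Best split is after B, i.e. k = 2.

2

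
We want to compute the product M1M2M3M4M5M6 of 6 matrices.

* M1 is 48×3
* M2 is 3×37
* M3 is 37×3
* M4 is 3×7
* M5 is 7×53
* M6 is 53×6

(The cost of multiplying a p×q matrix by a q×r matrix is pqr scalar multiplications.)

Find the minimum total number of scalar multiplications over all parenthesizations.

Adjacent pairs: M1M2 = 48·3·37 = 5328; M2M3 = 3·37·3 = 333; M3M4 = 37·3·7 = 777; M4M5 = 3·7·53 = 1113; M5M6 = 7·53·6 = 2226.
Length 3: M1..M3: k=1: 0+333+48·3·3=765; k=2: 5328+0+48·37·3=10656 → min 765 | M2..M4: k=2: 0+777+3·37·7=1554; k=3: 333+0+3·3·7=396 → min 396 | M3..M5: k=3: 0+1113+37·3·53=6996; k=4: 777+0+37·7·53=14504 → min 6996 | M4..M6: k=4: 0+2226+3·7·6=2352; k=5: 1113+0+3·53·6=2067 → min 2067.
Length 4: M1..M4: k=1: 0+396+48·3·7=1404; k=2: 5328+777+48·37·7=18537; k=3: 765+0+48·3·7=1773 → min 1404 | M2..M5: k=2: 0+6996+3·37·53=12879; k=3: 333+1113+3·3·53=1923; k=4: 396+0+3·7·53=1509 → min 1509 | M3..M6: k=3: 0+2067+37·3·6=2733; k=4: 777+2226+37·7·6=4557; k=5: 6996+0+37·53·6=18762 → min 2733.
Length 5: M1..M5: k=1: 0+1509+48·3·53=9141; k=2: 5328+6996+48·37·53=106452; k=3: 765+1113+48·3·53=9510; k=4: 1404+0+48·7·53=19212 → min 9141 | M2..M6: k=2: 0+2733+3·37·6=3399; k=3: 333+2067+3·3·6=2454; k=4: 396+2226+3·7·6=2748; k=5: 1509+0+3·53·6=2463 → min 2454.
Length 6: M1..M6: k=1: 0+2454+48·3·6=3318; k=2: 5328+2733+48·37·6=18717; k=3: 765+2067+48·3·6=3696; k=4: 1404+2226+48·7·6=5646; k=5: 9141+0+48·53·6=24405 → min 3318.
Optimal order: (M1((M2M3)((M4M5)M6))) with cost 3318.

3318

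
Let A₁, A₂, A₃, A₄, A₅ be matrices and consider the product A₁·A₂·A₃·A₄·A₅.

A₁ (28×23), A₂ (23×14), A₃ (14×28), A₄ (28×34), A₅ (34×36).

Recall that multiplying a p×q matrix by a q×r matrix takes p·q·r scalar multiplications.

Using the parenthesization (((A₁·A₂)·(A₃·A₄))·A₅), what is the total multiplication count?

(A₁·A₂): 28×23 by 23×14 → 28×14, cost 28·23·14 = 9016
(A₃·A₄): 14×28 by 28×34 → 14×34, cost 14·28·34 = 13328
((A₁·A₂)·(A₃·A₄)): 28×14 by 14×34 → 28×34, cost 28·14·34 = 13328; cumulative 35672
(((A₁·A₂)·(A₃·A₄))·A₅): 28×34 by 34×36 → 28×36, cost 28·34·36 = 34272; cumulative 69944
Total: 69944 scalar multiplications.

69944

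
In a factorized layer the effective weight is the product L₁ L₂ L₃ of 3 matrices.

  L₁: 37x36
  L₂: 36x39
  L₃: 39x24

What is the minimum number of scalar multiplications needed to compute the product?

65664

Order (L₁ (L₂ L₃)): (L₂ L₃): 36×39 by 39×24 → 36×24, cost 36·39·24 = 33696; (L₁ (L₂ L₃)): 37×36 by 36×24 → 37×24, cost 37·36·24 = 31968; cumulative 65664. Total 65664.
Order ((L₁ L₂) L₃): (L₁ L₂): 37×36 by 36×39 → 37×39, cost 37·36·39 = 51948; ((L₁ L₂) L₃): 37×39 by 39×24 → 37×24, cost 37·39·24 = 34632; cumulative 86580. Total 86580.
Minimum: 65664.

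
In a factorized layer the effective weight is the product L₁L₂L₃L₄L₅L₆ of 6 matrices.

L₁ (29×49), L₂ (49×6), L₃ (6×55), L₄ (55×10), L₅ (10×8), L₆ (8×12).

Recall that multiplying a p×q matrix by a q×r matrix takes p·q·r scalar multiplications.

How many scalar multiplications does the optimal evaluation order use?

Adjacent pairs: L₁L₂ = 29·49·6 = 8526; L₂L₃ = 49·6·55 = 16170; L₃L₄ = 6·55·10 = 3300; L₄L₅ = 55·10·8 = 4400; L₅L₆ = 10·8·12 = 960.
Length 3: L₁..L₃: k=1: 0+16170+29·49·55=94325; k=2: 8526+0+29·6·55=18096 → min 18096 | L₂..L₄: k=2: 0+3300+49·6·10=6240; k=3: 16170+0+49·55·10=43120 → min 6240 | L₃..L₅: k=3: 0+4400+6·55·8=7040; k=4: 3300+0+6·10·8=3780 → min 3780 | L₄..L₆: k=4: 0+960+55·10·12=7560; k=5: 4400+0+55·8·12=9680 → min 7560.
Length 4: L₁..L₄: k=1: 0+6240+29·49·10=20450; k=2: 8526+3300+29·6·10=13566; k=3: 18096+0+29·55·10=34046 → min 13566 | L₂..L₅: k=2: 0+3780+49·6·8=6132; k=3: 16170+4400+49·55·8=42130; k=4: 6240+0+49·10·8=10160 → min 6132 | L₃..L₆: k=3: 0+7560+6·55·12=11520; k=4: 3300+960+6·10·12=4980; k=5: 3780+0+6·8·12=4356 → min 4356.
Length 5: L₁..L₅: k=1: 0+6132+29·49·8=17500; k=2: 8526+3780+29·6·8=13698; k=3: 18096+4400+29·55·8=35256; k=4: 13566+0+29·10·8=15886 → min 13698 | L₂..L₆: k=2: 0+4356+49·6·12=7884; k=3: 16170+7560+49·55·12=56070; k=4: 6240+960+49·10·12=13080; k=5: 6132+0+49·8·12=10836 → min 7884.
Length 6: L₁..L₆: k=1: 0+7884+29·49·12=24936; k=2: 8526+4356+29·6·12=14970; k=3: 18096+7560+29·55·12=44796; k=4: 13566+960+29·10·12=18006; k=5: 13698+0+29·8·12=16482 → min 14970.
Optimal order: ((L₁L₂)(((L₃L₄)L₅)L₆)) with cost 14970.

14970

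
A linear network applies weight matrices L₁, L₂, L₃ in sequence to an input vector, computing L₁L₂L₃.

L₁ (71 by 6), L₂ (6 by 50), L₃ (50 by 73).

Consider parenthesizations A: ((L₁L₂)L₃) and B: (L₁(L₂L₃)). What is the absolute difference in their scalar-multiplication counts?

227452

Order A = ((L₁L₂)L₃): (L₁L₂): 71×6 by 6×50 → 71×50, cost 71·6·50 = 21300; ((L₁L₂)L₃): 71×50 by 50×73 → 71×73, cost 71·50·73 = 259150; cumulative 280450. Total 280450.
Order B = (L₁(L₂L₃)): (L₂L₃): 6×50 by 50×73 → 6×73, cost 6·50·73 = 21900; (L₁(L₂L₃)): 71×6 by 6×73 → 71×73, cost 71·6·73 = 31098; cumulative 52998. Total 52998.
Difference: |280450 − 52998| = 227452.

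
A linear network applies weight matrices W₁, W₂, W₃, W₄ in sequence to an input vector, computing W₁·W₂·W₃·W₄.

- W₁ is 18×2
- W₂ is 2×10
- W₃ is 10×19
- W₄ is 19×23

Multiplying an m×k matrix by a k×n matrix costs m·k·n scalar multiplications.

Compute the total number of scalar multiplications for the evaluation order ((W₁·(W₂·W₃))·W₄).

8930

(W₂·W₃): 2×10 by 10×19 → 2×19, cost 2·10·19 = 380
(W₁·(W₂·W₃)): 18×2 by 2×19 → 18×19, cost 18·2·19 = 684; cumulative 1064
((W₁·(W₂·W₃))·W₄): 18×19 by 19×23 → 18×23, cost 18·19·23 = 7866; cumulative 8930
Total: 8930 scalar multiplications.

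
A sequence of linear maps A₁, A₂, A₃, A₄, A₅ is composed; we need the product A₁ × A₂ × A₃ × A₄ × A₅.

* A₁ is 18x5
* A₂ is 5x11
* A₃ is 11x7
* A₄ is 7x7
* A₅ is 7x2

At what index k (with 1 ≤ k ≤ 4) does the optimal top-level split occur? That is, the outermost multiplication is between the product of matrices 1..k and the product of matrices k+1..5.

1

Adjacent pairs: A₁A₂ = 18·5·11 = 990; A₂A₃ = 5·11·7 = 385; A₃A₄ = 11·7·7 = 539; A₄A₅ = 7·7·2 = 98.
Length 3: A₁..A₃: k=1: 0+385+18·5·7=1015; k=2: 990+0+18·11·7=2376 → min 1015 | A₂..A₄: k=2: 0+539+5·11·7=924; k=3: 385+0+5·7·7=630 → min 630 | A₃..A₅: k=3: 0+98+11·7·2=252; k=4: 539+0+11·7·2=693 → min 252.
Length 4: A₁..A₄: k=1: 0+630+18·5·7=1260; k=2: 990+539+18·11·7=2915; k=3: 1015+0+18·7·7=1897 → min 1260 | A₂..A₅: k=2: 0+252+5·11·2=362; k=3: 385+98+5·7·2=553; k=4: 630+0+5·7·2=700 → min 362.
Top-level splits: k=1: (A₁..A₁)·(A₂..A₅) → 0+362+18·5·2 = 542; k=2: (A₁..A₂)·(A₃..A₅) → 990+252+18·11·2 = 1638; k=3: (A₁..A₃)·(A₄..A₅) → 1015+98+18·7·2 = 1365; k=4: (A₁..A₄)·(A₅..A₅) → 1260+0+18·7·2 = 1512.
Best split is after A₁, i.e. k = 1.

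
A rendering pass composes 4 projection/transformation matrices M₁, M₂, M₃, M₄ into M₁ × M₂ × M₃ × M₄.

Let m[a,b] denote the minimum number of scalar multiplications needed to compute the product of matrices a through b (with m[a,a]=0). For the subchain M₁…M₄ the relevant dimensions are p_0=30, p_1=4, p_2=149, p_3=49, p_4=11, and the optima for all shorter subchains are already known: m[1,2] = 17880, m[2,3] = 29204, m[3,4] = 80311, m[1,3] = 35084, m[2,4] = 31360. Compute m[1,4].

m[1,4] = min over k∈[1,3] of m[1,k]+m[k+1,4]+p_{0}·p_k·p_{4}.
k=1: 0 + 31360 + 30·4·11 = 32680; k=2: 17880 + 80311 + 30·149·11 = 147361; k=3: 35084 + 0 + 30·49·11 = 51254.
Minimum: 32680 at k=1.

32680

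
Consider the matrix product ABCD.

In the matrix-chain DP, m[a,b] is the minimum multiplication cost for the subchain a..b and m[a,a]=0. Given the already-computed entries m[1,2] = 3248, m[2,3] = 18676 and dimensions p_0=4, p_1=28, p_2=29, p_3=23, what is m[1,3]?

5916

m[1,3] = min over k∈[1,2] of m[1,k]+m[k+1,3]+p_{0}·p_k·p_{3}.
k=1: 0 + 18676 + 4·28·23 = 21252; k=2: 3248 + 0 + 4·29·23 = 5916.
Minimum: 5916 at k=2.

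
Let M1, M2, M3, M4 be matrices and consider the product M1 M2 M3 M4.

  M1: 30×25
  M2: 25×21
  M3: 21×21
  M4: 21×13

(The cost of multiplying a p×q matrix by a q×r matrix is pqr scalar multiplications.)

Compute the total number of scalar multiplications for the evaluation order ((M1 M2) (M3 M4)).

29673

(M1 M2): 30×25 by 25×21 → 30×21, cost 30·25·21 = 15750
(M3 M4): 21×21 by 21×13 → 21×13, cost 21·21·13 = 5733
((M1 M2) (M3 M4)): 30×21 by 21×13 → 30×13, cost 30·21·13 = 8190; cumulative 29673
Total: 29673 scalar multiplications.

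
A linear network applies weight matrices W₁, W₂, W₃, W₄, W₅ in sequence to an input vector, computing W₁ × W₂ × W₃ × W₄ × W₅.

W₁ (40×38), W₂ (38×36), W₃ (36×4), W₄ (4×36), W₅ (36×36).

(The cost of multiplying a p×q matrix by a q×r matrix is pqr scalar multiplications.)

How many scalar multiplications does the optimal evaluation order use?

22496

Adjacent pairs: W₁W₂ = 40·38·36 = 54720; W₂W₃ = 38·36·4 = 5472; W₃W₄ = 36·4·36 = 5184; W₄W₅ = 4·36·36 = 5184.
Length 3: W₁..W₃: k=1: 0+5472+40·38·4=11552; k=2: 54720+0+40·36·4=60480 → min 11552 | W₂..W₄: k=2: 0+5184+38·36·36=54432; k=3: 5472+0+38·4·36=10944 → min 10944 | W₃..W₅: k=3: 0+5184+36·4·36=10368; k=4: 5184+0+36·36·36=51840 → min 10368.
Length 4: W₁..W₄: k=1: 0+10944+40·38·36=65664; k=2: 54720+5184+40·36·36=111744; k=3: 11552+0+40·4·36=17312 → min 17312 | W₂..W₅: k=2: 0+10368+38·36·36=59616; k=3: 5472+5184+38·4·36=16128; k=4: 10944+0+38·36·36=60192 → min 16128.
Length 5: W₁..W₅: k=1: 0+16128+40·38·36=70848; k=2: 54720+10368+40·36·36=116928; k=3: 11552+5184+40·4·36=22496; k=4: 17312+0+40·36·36=69152 → min 22496.
Optimal order: ((W₁ × (W₂ × W₃)) × (W₄ × W₅)) with cost 22496.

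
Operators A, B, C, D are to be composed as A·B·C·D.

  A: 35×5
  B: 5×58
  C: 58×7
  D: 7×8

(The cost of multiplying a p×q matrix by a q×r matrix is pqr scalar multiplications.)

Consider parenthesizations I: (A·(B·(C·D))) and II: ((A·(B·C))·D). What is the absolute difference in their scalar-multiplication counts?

Order I = (A·(B·(C·D))): (C·D): 58×7 by 7×8 → 58×8, cost 58·7·8 = 3248; (B·(C·D)): 5×58 by 58×8 → 5×8, cost 5·58·8 = 2320; cumulative 5568; (A·(B·(C·D))): 35×5 by 5×8 → 35×8, cost 35·5·8 = 1400; cumulative 6968. Total 6968.
Order II = ((A·(B·C))·D): (B·C): 5×58 by 58×7 → 5×7, cost 5·58·7 = 2030; (A·(B·C)): 35×5 by 5×7 → 35×7, cost 35·5·7 = 1225; cumulative 3255; ((A·(B·C))·D): 35×7 by 7×8 → 35×8, cost 35·7·8 = 1960; cumulative 5215. Total 5215.
Difference: |6968 − 5215| = 1753.

1753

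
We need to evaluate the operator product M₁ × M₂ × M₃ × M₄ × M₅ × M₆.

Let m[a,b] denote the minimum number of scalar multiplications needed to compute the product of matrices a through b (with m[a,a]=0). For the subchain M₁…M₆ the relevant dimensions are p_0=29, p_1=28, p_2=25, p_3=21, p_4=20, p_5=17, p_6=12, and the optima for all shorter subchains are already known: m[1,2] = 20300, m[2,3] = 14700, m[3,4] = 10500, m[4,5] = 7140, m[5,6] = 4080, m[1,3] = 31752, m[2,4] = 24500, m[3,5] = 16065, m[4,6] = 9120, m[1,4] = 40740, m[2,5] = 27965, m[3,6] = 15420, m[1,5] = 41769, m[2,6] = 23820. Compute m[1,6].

m[1,6] = min over k∈[1,5] of m[1,k]+m[k+1,6]+p_{0}·p_k·p_{6}.
k=1: 0 + 23820 + 29·28·12 = 33564; k=2: 20300 + 15420 + 29·25·12 = 44420; k=3: 31752 + 9120 + 29·21·12 = 48180; k=4: 40740 + 4080 + 29·20·12 = 51780; k=5: 41769 + 0 + 29·17·12 = 47685.
Minimum: 33564 at k=1.

33564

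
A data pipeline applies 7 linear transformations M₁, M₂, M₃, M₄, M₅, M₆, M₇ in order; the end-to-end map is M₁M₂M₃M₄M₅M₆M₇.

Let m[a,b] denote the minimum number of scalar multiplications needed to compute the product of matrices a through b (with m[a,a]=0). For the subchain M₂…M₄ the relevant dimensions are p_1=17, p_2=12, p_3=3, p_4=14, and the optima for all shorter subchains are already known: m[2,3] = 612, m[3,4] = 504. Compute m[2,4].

1326

m[2,4] = min over k∈[2,3] of m[2,k]+m[k+1,4]+p_{1}·p_k·p_{4}.
k=2: 0 + 504 + 17·12·14 = 3360; k=3: 612 + 0 + 17·3·14 = 1326.
Minimum: 1326 at k=3.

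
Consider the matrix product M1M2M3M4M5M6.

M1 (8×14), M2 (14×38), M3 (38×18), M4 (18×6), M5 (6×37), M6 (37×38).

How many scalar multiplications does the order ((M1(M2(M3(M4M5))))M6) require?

64380

(M4M5): 18×6 by 6×37 → 18×37, cost 18·6·37 = 3996
(M3(M4M5)): 38×18 by 18×37 → 38×37, cost 38·18·37 = 25308; cumulative 29304
(M2(M3(M4M5))): 14×38 by 38×37 → 14×37, cost 14·38·37 = 19684; cumulative 48988
(M1(M2(M3(M4M5)))): 8×14 by 14×37 → 8×37, cost 8·14·37 = 4144; cumulative 53132
((M1(M2(M3(M4M5))))M6): 8×37 by 37×38 → 8×38, cost 8·37·38 = 11248; cumulative 64380
Total: 64380 scalar multiplications.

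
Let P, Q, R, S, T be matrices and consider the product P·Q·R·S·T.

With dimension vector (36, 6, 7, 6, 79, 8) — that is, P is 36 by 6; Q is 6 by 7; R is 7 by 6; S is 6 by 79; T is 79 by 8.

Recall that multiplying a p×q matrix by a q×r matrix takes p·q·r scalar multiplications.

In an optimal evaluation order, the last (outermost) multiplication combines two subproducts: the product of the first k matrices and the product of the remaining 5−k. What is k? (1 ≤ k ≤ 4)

Adjacent pairs: PQ = 36·6·7 = 1512; QR = 6·7·6 = 252; RS = 7·6·79 = 3318; ST = 6·79·8 = 3792.
Length 3: P..R: k=1: 0+252+36·6·6=1548; k=2: 1512+0+36·7·6=3024 → min 1548 | Q..S: k=2: 0+3318+6·7·79=6636; k=3: 252+0+6·6·79=3096 → min 3096 | R..T: k=3: 0+3792+7·6·8=4128; k=4: 3318+0+7·79·8=7742 → min 4128.
Length 4: P..S: k=1: 0+3096+36·6·79=20160; k=2: 1512+3318+36·7·79=24738; k=3: 1548+0+36·6·79=18612 → min 18612 | Q..T: k=2: 0+4128+6·7·8=4464; k=3: 252+3792+6·6·8=4332; k=4: 3096+0+6·79·8=6888 → min 4332.
Top-level splits: k=1: (P..P)·(Q..T) → 0+4332+36·6·8 = 6060; k=2: (P..Q)·(R..T) → 1512+4128+36·7·8 = 7656; k=3: (P..R)·(S..T) → 1548+3792+36·6·8 = 7068; k=4: (P..S)·(T..T) → 18612+0+36·79·8 = 41364.
Best split is after P, i.e. k = 1.

1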